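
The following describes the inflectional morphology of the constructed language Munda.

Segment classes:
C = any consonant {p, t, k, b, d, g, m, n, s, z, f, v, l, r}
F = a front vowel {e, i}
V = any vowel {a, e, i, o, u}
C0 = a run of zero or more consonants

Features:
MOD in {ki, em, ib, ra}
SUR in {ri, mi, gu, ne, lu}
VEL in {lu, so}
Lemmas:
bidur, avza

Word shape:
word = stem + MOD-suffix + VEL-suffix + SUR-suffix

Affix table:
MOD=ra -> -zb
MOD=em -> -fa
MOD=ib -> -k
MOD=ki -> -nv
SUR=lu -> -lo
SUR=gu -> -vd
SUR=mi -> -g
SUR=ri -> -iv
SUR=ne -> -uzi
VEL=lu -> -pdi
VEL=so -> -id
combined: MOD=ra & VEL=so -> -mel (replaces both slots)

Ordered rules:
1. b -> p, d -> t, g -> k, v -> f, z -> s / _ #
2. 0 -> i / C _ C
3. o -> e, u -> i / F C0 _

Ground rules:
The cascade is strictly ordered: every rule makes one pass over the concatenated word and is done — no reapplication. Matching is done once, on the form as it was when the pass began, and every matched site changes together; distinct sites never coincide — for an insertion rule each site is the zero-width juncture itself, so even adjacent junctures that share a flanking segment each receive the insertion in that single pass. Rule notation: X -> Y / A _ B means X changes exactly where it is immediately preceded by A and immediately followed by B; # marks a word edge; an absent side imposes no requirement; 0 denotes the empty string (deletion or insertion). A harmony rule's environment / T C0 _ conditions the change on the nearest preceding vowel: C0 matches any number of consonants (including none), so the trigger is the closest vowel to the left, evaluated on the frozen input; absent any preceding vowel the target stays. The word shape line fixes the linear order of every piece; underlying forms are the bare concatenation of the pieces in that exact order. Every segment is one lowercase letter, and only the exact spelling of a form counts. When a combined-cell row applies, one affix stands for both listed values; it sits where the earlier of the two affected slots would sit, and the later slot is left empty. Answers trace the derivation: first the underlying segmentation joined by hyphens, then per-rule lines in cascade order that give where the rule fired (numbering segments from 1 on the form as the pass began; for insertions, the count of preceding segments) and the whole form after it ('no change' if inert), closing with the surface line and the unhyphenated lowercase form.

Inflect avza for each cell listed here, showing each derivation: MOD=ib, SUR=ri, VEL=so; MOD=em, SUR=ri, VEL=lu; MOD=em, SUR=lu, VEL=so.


cell MOD=ib, SUR=ri, VEL=so:
underlying: avza-k-id-iv
1. b -> p, d -> t, g -> k, v -> f, z -> s / _ #: fires at position(s) 9: avzakidif
2. 0 -> i / C _ C: inserts after position(s) 2: avizakidif
3. o -> e, u -> i / F C0 _: no change
surface: avizakidif

cell MOD=em, SUR=ri, VEL=lu:
underlying: avza-fa-pdi-iv
1. b -> p, d -> t, g -> k, v -> f, z -> s / _ #: fires at position(s) 11: avzafapdiif
2. 0 -> i / C _ C: inserts after position(s) 2, 7: avizafapidiif
3. o -> e, u -> i / F C0 _: no change
surface: avizafapidiif

cell MOD=em, SUR=lu, VEL=so:
underlying: avza-fa-id-lo
1. b -> p, d -> t, g -> k, v -> f, z -> s / _ #: no change
2. 0 -> i / C _ C: inserts after position(s) 2, 8: avizafaidilo
3. o -> e, u -> i / F C0 _: fires at position(s) 12: avizafaidile
surface: avizafaidile


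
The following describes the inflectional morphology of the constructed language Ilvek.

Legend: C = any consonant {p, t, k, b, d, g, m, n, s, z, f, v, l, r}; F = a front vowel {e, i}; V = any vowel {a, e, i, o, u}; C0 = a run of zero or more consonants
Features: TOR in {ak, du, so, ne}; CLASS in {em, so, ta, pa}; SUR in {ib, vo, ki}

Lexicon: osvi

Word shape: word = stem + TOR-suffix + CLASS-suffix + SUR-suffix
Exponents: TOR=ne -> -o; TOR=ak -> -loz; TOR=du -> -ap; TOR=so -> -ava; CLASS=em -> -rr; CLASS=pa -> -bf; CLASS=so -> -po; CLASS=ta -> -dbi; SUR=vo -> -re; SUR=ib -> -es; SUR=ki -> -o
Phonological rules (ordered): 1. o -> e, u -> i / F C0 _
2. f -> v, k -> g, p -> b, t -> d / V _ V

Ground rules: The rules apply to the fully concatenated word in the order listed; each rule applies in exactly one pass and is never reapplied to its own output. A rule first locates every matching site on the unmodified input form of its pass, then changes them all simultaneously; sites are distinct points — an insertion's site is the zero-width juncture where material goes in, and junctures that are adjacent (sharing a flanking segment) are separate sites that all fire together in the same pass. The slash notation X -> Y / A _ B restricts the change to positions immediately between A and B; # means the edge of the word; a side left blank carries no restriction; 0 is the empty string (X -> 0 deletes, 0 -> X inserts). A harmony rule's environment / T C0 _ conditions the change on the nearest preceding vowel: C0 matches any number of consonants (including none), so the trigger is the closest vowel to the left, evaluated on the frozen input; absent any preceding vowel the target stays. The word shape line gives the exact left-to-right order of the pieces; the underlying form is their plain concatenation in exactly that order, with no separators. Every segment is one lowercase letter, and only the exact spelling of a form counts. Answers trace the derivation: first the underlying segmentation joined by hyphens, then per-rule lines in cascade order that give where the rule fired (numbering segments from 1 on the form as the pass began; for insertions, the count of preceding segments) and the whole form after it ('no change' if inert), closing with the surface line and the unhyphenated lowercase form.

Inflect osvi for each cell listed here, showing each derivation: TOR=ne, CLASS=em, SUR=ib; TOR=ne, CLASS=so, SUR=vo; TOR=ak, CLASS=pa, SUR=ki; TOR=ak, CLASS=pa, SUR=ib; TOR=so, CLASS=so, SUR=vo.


cell TOR=ne, CLASS=em, SUR=ib:
underlying: osvi-o-rr-es
1. o -> e, u -> i / F C0 _: fires at position(s) 5: osvierres
2. f -> v, k -> g, p -> b, t -> d / V _ V: no change
surface: osvierres

cell TOR=ne, CLASS=so, SUR=vo:
underlying: osvi-o-po-re
1. o -> e, u -> i / F C0 _: fires at position(s) 5: osviepore
2. f -> v, k -> g, p -> b, t -> d / V _ V: fires at position(s) 6: osviebore
surface: osviebore

cell TOR=ak, CLASS=pa, SUR=ki:
underlying: osvi-loz-bf-o
1. o -> e, u -> i / F C0 _: fires at position(s) 6: osvilezbfo
2. f -> v, k -> g, p -> b, t -> d / V _ V: no change
surface: osvilezbfo

cell TOR=ak, CLASS=pa, SUR=ib:
underlying: osvi-loz-bf-es
1. o -> e, u -> i / F C0 _: fires at position(s) 6: osvilezbfes
2. f -> v, k -> g, p -> b, t -> d / V _ V: no change
surface: osvilezbfes

cell TOR=so, CLASS=so, SUR=vo:
underlying: osvi-ava-po-re
1. o -> e, u -> i / F C0 _: no change
2. f -> v, k -> g, p -> b, t -> d / V _ V: fires at position(s) 8: osviavabore
surface: osviavabore


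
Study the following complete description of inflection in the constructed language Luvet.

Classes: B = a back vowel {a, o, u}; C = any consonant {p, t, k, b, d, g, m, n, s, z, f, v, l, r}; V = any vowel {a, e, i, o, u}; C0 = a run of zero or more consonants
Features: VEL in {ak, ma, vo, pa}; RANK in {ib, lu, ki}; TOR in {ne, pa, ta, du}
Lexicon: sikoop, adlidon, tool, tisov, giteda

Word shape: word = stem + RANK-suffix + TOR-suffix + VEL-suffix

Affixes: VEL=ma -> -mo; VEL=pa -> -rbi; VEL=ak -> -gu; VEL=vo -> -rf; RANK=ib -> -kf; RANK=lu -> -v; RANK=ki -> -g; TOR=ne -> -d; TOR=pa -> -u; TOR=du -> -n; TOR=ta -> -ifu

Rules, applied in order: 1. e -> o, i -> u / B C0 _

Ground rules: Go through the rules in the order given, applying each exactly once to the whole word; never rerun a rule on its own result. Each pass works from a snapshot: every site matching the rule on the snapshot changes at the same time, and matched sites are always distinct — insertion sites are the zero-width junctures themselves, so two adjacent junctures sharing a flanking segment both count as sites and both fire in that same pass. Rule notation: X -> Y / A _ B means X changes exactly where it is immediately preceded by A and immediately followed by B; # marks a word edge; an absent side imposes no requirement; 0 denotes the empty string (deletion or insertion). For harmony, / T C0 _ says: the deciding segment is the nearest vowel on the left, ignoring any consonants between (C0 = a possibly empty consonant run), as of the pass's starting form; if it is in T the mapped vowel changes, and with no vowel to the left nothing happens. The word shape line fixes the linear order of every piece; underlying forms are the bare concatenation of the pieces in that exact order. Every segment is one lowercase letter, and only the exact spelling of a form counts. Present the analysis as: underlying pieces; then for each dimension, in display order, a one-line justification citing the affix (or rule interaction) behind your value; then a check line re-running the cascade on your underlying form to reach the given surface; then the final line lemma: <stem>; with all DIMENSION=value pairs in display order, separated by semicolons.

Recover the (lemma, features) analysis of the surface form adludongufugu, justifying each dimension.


underlying: adlidon-g-ifu-gu
VEL=ak - signalled by the affix -gu
RANK=ki - signalled by the affix -g
TOR=ta - signalled by the affix -ifu
check: adlidongifugu -> adludongufugu
lemma: adlidon; VEL=ak; RANK=ki; TOR=ta


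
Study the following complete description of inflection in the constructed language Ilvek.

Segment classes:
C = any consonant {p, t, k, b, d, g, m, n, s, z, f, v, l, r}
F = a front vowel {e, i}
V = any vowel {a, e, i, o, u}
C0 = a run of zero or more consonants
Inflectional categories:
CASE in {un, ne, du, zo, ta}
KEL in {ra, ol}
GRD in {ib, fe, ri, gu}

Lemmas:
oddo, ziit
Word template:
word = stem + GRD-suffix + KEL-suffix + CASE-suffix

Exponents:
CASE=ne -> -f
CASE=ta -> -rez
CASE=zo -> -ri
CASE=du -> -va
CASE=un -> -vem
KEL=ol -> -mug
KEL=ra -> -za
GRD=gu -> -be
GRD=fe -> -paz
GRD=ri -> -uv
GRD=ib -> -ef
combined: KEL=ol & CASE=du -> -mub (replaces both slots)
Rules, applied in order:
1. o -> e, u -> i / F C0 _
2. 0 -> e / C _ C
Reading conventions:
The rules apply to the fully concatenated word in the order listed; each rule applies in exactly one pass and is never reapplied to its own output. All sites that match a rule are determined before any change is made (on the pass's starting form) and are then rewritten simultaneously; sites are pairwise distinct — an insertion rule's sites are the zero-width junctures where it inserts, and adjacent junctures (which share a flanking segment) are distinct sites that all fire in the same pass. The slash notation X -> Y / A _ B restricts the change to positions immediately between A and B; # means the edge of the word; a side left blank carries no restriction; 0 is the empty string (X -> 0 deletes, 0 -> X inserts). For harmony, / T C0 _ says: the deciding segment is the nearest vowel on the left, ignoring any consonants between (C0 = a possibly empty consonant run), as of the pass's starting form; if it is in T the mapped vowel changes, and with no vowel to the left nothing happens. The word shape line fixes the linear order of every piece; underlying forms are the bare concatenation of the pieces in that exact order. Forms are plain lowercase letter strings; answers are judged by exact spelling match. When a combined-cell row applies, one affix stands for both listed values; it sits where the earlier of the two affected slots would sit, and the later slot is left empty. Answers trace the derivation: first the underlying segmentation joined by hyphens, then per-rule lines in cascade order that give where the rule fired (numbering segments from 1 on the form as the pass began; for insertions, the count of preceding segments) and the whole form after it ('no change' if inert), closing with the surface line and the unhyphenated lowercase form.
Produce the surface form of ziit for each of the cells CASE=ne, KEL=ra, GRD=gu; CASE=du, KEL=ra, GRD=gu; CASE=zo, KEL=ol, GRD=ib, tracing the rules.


cell CASE=ne, KEL=ra, GRD=gu:
underlying: ziit-be-za-f
1. o -> e, u -> i / F C0 _: no change
2. 0 -> e / C _ C: inserts after position(s) 4: ziitebezaf
surface: ziitebezaf

cell CASE=du, KEL=ra, GRD=gu:
underlying: ziit-be-za-va
1. o -> e, u -> i / F C0 _: no change
2. 0 -> e / C _ C: inserts after position(s) 4: ziitebezava
surface: ziitebezava

cell CASE=zo, KEL=ol, GRD=ib:
underlying: ziit-ef-mug-ri
1. o -> e, u -> i / F C0 _: fires at position(s) 8: ziitefmigri
2. 0 -> e / C _ C: inserts after position(s) 6, 9: ziitefemigeri
surface: ziitefemigeri


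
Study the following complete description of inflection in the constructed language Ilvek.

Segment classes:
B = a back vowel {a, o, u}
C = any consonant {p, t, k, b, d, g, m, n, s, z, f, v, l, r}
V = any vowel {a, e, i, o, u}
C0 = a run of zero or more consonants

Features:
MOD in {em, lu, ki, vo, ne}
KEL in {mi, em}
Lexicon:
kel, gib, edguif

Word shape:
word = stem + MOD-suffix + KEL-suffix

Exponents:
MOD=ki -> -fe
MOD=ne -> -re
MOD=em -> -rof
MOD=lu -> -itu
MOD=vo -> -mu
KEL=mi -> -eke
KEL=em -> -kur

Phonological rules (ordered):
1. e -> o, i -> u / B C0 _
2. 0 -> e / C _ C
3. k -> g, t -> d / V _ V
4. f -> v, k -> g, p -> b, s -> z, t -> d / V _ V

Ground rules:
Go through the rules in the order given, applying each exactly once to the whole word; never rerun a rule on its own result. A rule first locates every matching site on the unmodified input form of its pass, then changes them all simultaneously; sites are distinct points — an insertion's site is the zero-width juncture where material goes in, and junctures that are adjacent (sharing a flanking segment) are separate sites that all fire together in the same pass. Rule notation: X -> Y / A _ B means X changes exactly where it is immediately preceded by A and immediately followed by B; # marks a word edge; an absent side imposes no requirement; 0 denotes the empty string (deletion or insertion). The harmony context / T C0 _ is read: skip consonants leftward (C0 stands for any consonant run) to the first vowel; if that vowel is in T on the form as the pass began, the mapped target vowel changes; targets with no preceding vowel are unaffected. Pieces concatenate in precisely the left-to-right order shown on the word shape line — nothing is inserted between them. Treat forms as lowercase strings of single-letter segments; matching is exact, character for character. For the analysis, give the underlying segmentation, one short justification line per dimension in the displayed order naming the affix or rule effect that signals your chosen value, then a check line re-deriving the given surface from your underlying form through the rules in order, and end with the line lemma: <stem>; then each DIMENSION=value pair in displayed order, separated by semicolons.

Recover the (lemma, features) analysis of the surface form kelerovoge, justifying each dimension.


underlying: kel-rof-eke
MOD=em - signalled by the affix -rof
KEL=mi - signalled by the affix -eke
check: kelrofeke -> kelrofoke -> kelerofoke -> kelerofoge -> kelerovoge
lemma: kel; MOD=em; KEL=mi


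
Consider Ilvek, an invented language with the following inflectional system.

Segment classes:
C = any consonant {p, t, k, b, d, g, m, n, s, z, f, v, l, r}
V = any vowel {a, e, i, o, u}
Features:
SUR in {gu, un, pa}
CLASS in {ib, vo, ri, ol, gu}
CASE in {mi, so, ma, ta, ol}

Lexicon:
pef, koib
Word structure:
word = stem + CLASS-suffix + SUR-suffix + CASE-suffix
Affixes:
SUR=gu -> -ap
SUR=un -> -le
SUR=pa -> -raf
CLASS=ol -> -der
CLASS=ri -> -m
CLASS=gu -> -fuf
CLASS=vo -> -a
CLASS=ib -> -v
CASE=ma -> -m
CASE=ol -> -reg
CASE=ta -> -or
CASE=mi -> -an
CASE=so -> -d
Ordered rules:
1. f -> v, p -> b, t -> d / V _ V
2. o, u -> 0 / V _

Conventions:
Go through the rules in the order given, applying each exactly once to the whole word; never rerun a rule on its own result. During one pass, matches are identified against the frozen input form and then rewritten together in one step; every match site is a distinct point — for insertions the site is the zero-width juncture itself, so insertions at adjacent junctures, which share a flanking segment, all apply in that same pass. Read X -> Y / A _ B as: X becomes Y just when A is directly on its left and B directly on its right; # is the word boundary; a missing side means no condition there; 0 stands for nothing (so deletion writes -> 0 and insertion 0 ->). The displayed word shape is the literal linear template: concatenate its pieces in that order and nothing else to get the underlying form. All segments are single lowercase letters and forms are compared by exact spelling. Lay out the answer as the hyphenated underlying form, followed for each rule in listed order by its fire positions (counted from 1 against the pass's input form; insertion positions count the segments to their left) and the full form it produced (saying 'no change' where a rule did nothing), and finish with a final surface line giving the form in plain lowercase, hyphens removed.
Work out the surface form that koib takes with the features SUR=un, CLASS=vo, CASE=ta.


underlying: koib-a-le-or
1. f -> v, p -> b, t -> d / V _ V: no change
2. o, u -> 0 / V _: fires at position(s) 8: koibaler
surface: koibaler


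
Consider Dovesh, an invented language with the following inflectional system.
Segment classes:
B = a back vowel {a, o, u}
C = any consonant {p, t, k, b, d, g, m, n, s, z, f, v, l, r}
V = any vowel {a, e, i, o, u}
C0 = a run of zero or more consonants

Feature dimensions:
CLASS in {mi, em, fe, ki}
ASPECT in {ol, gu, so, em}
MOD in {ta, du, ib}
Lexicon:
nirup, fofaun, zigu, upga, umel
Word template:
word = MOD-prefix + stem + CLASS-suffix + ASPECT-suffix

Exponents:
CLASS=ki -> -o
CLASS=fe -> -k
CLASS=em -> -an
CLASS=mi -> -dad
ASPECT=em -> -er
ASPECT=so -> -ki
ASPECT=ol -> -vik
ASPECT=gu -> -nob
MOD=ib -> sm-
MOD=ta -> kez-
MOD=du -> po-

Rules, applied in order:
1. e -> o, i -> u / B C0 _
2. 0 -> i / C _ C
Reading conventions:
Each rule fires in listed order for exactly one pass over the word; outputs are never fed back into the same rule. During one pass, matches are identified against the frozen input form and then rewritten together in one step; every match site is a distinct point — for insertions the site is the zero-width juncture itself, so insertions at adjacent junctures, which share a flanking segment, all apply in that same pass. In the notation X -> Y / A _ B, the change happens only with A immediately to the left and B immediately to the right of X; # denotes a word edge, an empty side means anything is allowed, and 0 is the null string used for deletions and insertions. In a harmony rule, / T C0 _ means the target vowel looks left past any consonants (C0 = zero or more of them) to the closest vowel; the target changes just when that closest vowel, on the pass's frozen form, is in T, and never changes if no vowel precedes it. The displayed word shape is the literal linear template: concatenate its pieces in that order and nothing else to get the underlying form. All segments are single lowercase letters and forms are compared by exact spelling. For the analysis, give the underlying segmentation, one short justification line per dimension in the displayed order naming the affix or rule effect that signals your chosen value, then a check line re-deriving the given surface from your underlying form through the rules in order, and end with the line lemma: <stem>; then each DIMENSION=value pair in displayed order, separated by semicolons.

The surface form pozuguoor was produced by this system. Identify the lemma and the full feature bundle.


underlying: po-zigu-o-er
CLASS=ki - signalled by the affix -o
ASPECT=em - signalled by the affix -er
MOD=du - signalled by the affix po-
check: poziguoer -> pozuguoor -> pozuguoor
lemma: zigu; CLASS=ki; ASPECT=em; MOD=du


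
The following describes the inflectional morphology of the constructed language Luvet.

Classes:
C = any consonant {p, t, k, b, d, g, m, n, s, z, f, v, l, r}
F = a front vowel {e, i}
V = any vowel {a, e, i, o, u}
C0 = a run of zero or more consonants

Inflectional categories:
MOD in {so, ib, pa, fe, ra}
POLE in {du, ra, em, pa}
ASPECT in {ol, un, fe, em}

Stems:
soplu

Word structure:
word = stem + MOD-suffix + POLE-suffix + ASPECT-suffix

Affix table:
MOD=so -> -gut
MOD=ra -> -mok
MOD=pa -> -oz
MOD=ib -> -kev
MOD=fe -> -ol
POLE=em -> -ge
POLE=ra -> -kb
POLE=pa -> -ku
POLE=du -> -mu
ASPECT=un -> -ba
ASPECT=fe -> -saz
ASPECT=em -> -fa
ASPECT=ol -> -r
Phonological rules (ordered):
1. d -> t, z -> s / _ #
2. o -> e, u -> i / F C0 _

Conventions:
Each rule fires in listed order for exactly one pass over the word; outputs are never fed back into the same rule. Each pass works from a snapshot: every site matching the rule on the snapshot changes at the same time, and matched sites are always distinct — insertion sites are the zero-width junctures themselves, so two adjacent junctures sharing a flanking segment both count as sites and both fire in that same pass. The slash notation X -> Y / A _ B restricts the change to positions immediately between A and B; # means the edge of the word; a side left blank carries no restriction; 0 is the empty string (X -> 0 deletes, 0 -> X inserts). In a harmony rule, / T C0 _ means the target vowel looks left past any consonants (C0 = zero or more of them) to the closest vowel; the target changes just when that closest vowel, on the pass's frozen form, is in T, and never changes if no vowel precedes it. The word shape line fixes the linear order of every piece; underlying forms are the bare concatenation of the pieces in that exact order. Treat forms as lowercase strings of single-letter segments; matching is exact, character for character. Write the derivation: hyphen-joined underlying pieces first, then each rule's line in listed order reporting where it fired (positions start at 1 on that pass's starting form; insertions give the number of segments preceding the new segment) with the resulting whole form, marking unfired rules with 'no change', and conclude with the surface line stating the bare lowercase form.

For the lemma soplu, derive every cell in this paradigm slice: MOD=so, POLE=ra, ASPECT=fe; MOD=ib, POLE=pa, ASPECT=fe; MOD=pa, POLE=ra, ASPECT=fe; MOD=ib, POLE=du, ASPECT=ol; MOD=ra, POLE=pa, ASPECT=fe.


cell MOD=so, POLE=ra, ASPECT=fe:
underlying: soplu-gut-kb-saz
1. d -> t, z -> s / _ #: fires at position(s) 13: soplugutkbsas
2. o -> e, u -> i / F C0 _: no change
surface: soplugutkbsas

cell MOD=ib, POLE=pa, ASPECT=fe:
underlying: soplu-kev-ku-saz
1. d -> t, z -> s / _ #: fires at position(s) 13: soplukevkusas
2. o -> e, u -> i / F C0 _: fires at position(s) 10: soplukevkisas
surface: soplukevkisas

cell MOD=pa, POLE=ra, ASPECT=fe:
underlying: soplu-oz-kb-saz
1. d -> t, z -> s / _ #: fires at position(s) 12: sopluozkbsas
2. o -> e, u -> i / F C0 _: no change
surface: sopluozkbsas

cell MOD=ib, POLE=du, ASPECT=ol:
underlying: soplu-kev-mu-r
1. d -> t, z -> s / _ #: no change
2. o -> e, u -> i / F C0 _: fires at position(s) 10: soplukevmir
surface: soplukevmir

cell MOD=ra, POLE=pa, ASPECT=fe:
underlying: soplu-mok-ku-saz
1. d -> t, z -> s / _ #: fires at position(s) 13: soplumokkusas
2. o -> e, u -> i / F C0 _: no change
surface: soplumokkusas


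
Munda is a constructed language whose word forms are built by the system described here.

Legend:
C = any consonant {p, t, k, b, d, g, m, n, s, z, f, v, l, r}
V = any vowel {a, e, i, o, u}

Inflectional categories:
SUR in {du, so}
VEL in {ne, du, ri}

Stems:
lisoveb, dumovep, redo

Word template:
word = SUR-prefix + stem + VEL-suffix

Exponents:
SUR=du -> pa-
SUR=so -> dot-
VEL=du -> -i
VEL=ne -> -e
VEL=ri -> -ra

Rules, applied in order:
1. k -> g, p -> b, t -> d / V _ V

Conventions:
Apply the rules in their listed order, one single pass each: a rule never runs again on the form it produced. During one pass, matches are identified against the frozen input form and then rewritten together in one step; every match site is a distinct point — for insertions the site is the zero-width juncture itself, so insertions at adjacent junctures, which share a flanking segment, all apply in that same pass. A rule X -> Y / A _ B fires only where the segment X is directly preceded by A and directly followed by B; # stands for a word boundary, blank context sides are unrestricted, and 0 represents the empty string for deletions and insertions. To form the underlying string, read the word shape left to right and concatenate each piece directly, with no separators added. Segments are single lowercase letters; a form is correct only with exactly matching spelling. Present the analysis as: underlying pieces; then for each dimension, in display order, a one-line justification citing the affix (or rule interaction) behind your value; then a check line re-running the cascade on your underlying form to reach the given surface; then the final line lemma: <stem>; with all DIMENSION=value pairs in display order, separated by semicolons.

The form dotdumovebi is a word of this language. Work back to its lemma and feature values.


underlying: dot-dumovep-i
SUR=so - signalled by the affix dot-
VEL=du - signalled by the affix -i
check: dotdumovepi -> dotdumovebi
lemma: dumovep; SUR=so; VEL=du


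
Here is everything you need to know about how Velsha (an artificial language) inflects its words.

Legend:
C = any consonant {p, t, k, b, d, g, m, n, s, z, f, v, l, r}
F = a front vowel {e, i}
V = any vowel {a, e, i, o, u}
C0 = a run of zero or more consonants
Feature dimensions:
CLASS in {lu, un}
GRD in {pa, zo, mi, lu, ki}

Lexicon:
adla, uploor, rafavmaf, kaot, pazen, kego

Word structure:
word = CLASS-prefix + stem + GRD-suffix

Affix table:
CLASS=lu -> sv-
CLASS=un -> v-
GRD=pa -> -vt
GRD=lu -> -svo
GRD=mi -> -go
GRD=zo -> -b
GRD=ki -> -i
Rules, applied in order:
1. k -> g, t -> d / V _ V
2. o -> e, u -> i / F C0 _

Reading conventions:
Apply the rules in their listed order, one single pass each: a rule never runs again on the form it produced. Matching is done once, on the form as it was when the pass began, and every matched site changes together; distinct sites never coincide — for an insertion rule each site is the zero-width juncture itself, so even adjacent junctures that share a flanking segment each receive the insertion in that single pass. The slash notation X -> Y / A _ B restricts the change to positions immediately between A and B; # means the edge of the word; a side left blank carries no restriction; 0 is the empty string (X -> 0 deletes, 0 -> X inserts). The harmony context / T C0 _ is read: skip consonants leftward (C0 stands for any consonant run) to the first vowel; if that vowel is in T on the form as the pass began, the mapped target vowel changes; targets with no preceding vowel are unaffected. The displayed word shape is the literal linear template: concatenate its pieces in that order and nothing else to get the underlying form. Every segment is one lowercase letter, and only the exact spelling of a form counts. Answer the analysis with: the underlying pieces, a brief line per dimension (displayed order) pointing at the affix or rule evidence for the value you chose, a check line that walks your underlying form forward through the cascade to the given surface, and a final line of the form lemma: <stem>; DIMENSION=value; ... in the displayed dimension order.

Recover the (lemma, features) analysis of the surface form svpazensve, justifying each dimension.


underlying: sv-pazen-svo
CLASS=lu - signalled by the affix sv-
GRD=lu - signalled by the affix -svo
check: svpazensvo -> svpazensvo -> svpazensve
lemma: pazen; CLASS=lu; GRD=lu


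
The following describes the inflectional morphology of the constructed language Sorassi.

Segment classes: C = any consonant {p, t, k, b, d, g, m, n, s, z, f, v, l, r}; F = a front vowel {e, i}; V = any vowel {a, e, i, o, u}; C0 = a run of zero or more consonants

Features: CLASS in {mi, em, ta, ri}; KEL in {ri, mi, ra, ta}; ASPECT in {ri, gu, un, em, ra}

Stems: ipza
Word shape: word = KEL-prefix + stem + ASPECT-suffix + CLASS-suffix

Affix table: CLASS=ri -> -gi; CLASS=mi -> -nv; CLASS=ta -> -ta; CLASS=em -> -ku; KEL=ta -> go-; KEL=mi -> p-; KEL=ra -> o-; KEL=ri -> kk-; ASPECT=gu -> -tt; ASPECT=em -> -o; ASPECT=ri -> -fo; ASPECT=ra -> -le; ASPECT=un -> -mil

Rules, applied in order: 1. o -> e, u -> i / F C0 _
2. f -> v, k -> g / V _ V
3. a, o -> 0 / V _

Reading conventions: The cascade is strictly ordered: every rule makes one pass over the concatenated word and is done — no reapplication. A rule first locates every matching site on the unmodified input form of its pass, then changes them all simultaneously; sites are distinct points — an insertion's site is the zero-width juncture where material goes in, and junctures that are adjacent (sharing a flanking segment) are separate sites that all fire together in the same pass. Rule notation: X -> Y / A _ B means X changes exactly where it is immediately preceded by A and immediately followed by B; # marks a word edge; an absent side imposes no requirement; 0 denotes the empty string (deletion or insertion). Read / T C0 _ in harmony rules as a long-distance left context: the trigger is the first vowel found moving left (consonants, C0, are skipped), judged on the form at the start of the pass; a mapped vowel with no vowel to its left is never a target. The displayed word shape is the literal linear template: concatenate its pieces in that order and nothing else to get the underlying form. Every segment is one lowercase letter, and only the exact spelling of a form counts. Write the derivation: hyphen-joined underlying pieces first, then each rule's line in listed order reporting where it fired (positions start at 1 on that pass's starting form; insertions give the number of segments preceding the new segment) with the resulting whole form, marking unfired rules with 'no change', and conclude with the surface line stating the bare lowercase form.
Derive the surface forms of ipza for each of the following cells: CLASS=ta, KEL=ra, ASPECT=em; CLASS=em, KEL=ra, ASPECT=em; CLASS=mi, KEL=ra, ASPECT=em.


cell CLASS=ta, KEL=ra, ASPECT=em:
underlying: o-ipza-o-ta
1. o -> e, u -> i / F C0 _: no change
2. f -> v, k -> g / V _ V: no change
3. a, o -> 0 / V _: fires at position(s) 6: oipzata
surface: oipzata

cell CLASS=em, KEL=ra, ASPECT=em:
underlying: o-ipza-o-ku
1. o -> e, u -> i / F C0 _: no change
2. f -> v, k -> g / V _ V: fires at position(s) 7: oipzaogu
3. a, o -> 0 / V _: fires at position(s) 6: oipzagu
surface: oipzagu

cell CLASS=mi, KEL=ra, ASPECT=em:
underlying: o-ipza-o-nv
1. o -> e, u -> i / F C0 _: no change
2. f -> v, k -> g / V _ V: no change
3. a, o -> 0 / V _: fires at position(s) 6: oipzanv
surface: oipzanv


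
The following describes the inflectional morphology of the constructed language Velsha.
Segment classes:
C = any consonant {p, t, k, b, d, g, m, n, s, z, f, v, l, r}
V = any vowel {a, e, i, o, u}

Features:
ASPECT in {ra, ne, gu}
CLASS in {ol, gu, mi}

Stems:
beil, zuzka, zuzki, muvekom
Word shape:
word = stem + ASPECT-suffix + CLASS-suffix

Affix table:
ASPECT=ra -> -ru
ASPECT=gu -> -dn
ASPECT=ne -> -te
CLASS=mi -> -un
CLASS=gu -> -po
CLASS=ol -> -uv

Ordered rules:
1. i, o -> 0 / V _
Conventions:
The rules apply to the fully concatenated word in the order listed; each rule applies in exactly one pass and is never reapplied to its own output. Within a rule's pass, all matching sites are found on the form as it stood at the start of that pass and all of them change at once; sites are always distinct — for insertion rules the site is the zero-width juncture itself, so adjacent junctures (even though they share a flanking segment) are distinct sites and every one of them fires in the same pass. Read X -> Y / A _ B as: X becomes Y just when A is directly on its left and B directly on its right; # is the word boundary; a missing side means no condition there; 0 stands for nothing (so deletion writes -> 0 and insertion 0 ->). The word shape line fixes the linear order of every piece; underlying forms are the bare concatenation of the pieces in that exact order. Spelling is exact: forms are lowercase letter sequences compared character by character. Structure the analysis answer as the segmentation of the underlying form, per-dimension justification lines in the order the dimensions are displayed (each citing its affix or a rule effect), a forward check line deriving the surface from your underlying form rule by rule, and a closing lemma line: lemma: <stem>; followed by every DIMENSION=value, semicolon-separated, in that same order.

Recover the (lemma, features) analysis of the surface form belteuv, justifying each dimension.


underlying: beil-te-uv
ASPECT=ne - signalled by the affix -te
CLASS=ol - signalled by the affix -uv
check: beilteuv -> belteuv
lemma: beil; ASPECT=ne; CLASS=ol


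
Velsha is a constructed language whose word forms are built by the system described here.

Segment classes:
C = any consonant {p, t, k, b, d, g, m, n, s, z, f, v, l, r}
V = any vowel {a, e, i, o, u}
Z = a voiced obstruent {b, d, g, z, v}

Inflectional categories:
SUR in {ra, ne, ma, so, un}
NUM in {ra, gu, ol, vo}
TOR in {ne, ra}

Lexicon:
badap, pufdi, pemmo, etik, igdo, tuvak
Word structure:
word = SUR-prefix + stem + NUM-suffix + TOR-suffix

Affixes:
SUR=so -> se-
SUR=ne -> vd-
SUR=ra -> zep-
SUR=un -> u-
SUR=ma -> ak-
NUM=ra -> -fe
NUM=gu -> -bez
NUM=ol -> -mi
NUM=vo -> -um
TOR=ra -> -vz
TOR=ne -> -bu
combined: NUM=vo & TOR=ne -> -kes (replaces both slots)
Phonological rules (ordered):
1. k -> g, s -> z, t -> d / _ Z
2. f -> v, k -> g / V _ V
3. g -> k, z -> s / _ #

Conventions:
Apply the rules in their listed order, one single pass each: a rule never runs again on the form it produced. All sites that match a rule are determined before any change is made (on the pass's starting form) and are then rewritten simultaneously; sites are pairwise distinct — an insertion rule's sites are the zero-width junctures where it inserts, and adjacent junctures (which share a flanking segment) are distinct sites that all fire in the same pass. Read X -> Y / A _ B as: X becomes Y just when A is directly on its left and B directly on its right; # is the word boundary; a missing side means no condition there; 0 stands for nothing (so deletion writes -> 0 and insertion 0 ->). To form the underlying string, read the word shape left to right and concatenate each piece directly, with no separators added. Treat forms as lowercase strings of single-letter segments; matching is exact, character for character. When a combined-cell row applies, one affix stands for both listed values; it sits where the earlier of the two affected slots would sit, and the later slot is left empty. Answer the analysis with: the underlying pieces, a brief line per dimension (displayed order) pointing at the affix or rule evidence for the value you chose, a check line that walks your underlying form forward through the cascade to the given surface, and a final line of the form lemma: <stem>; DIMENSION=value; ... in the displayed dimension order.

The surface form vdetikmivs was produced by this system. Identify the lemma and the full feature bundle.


underlying: vd-etik-mi-vz
SUR=ne - signalled by the affix vd-
NUM=ol - signalled by the affix -mi
TOR=ra - signalled by the affix -vz
check: vdetikmivz -> vdetikmivz -> vdetikmivz -> vdetikmivs
lemma: etik; SUR=ne; NUM=ol; TOR=ra


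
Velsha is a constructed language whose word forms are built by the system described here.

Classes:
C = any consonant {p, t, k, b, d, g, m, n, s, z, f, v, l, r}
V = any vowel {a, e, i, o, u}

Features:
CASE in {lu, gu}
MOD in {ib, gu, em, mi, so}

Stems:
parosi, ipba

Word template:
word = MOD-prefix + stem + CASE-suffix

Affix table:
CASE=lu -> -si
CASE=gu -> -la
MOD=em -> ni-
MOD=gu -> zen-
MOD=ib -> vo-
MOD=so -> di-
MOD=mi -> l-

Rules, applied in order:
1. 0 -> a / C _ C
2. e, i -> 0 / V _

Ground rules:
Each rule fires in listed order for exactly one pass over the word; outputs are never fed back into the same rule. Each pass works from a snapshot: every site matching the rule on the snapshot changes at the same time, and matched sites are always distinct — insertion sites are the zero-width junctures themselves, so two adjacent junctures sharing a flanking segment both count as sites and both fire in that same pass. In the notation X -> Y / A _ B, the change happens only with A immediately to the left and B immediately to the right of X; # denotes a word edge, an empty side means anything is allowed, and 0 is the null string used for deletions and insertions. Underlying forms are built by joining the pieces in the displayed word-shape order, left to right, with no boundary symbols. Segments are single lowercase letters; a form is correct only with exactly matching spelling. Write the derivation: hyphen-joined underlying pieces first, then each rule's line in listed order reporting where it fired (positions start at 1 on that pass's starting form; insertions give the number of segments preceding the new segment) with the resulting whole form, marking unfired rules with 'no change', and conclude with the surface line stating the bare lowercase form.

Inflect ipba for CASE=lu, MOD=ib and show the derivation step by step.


underlying: vo-ipba-si
1. 0 -> a / C _ C: inserts after position(s) 4: voipabasi
2. e, i -> 0 / V _: fires at position(s) 3: vopabasi
surface: vopabasi


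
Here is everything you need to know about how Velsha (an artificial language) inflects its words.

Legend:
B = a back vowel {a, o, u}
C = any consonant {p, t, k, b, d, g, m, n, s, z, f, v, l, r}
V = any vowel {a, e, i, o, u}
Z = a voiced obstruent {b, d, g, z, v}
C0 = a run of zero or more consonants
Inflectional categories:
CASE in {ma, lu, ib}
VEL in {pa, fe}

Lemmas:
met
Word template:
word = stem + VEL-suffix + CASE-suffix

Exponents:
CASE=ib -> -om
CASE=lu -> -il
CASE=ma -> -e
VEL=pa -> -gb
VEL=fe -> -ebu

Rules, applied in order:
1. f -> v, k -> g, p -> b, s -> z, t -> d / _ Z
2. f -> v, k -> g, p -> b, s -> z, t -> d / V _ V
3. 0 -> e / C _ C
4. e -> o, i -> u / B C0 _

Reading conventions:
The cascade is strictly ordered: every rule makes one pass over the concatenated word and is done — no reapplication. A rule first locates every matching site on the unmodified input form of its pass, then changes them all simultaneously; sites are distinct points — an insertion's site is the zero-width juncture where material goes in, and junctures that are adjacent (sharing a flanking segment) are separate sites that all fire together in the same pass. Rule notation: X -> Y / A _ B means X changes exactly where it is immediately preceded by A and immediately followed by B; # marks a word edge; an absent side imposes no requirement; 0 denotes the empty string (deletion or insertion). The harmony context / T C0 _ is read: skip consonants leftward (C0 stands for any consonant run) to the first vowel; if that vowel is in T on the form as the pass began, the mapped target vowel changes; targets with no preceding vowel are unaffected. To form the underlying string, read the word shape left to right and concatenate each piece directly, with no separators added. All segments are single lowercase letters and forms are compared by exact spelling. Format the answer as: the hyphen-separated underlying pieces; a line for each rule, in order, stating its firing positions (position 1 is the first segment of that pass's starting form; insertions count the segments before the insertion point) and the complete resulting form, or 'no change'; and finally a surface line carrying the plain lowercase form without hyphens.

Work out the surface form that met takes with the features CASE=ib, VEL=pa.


underlying: met-gb-om
1. f -> v, k -> g, p -> b, s -> z, t -> d / _ Z: fires at position(s) 3: medgbom
2. f -> v, k -> g, p -> b, s -> z, t -> d / V _ V: no change
3. 0 -> e / C _ C: inserts after position(s) 3, 4: medegebom
4. e -> o, i -> u / B C0 _: no change
surface: medegebom


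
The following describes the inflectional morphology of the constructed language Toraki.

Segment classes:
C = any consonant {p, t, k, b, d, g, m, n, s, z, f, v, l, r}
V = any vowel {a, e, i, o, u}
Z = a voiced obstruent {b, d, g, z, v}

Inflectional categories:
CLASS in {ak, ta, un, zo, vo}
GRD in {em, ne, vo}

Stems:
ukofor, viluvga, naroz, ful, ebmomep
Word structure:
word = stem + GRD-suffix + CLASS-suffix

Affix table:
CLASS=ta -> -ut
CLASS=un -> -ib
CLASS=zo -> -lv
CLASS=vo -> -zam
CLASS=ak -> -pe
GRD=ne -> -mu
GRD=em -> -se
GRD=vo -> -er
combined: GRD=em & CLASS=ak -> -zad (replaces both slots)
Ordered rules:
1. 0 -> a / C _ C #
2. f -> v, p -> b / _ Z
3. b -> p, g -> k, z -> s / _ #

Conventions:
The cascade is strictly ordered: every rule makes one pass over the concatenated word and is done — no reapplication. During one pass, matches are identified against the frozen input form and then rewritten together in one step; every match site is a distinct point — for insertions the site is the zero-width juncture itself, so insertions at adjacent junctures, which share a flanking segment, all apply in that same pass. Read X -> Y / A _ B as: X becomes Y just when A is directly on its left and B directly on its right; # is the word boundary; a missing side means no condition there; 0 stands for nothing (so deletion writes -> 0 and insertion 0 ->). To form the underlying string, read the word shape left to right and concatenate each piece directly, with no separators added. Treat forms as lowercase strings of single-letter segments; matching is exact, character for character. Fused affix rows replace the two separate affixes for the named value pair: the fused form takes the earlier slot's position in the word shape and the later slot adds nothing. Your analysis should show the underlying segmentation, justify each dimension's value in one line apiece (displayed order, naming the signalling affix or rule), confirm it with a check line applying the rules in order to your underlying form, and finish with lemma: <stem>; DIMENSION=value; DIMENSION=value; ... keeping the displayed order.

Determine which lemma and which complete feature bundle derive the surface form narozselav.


underlying: naroz-se-lv
CLASS=zo - signalled by the affix -lv
GRD=em - signalled by the affix -se
check: narozselv -> narozselav -> narozselav -> narozselav
lemma: naroz; CLASS=zo; GRD=em
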